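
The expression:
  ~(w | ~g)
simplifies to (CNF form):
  g & ~w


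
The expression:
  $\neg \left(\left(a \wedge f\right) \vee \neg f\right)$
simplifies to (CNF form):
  $f \wedge \neg a$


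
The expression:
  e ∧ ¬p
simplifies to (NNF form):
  e ∧ ¬p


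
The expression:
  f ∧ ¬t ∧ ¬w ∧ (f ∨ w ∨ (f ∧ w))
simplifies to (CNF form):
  f ∧ ¬t ∧ ¬w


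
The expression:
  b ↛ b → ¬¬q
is always true.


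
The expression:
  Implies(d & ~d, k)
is always true.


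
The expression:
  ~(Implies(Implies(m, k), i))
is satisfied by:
  {k: True, m: False, i: False}
  {m: False, i: False, k: False}
  {k: True, m: True, i: False}


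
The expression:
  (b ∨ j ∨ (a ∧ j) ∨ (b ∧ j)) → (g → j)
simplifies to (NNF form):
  j ∨ ¬b ∨ ¬g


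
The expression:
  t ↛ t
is never true.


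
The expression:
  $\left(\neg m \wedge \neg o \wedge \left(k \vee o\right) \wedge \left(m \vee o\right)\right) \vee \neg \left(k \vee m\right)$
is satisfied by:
  {k: False, m: False}


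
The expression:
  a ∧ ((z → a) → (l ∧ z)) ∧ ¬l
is never true.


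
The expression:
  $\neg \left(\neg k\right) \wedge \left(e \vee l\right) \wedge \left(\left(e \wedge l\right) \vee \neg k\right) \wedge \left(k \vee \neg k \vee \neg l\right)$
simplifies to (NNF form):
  $e \wedge k \wedge l$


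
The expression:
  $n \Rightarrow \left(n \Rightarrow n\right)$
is always true.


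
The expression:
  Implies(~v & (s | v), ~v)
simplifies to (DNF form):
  True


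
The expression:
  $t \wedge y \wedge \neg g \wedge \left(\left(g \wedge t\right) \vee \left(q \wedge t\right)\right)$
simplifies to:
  $q \wedge t \wedge y \wedge \neg g$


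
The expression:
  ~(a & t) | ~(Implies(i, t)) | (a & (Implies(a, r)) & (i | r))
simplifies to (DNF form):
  r | ~a | ~t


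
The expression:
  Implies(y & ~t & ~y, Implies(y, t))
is always true.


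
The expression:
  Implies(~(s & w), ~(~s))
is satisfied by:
  {s: True}


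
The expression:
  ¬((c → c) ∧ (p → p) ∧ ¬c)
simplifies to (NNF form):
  c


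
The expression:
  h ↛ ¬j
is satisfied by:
  {h: True, j: True}


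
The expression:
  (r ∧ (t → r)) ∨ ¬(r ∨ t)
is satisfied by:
  {r: True, t: False}
  {t: False, r: False}
  {t: True, r: True}


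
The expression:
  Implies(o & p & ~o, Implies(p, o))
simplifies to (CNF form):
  True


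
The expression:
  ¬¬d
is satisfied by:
  {d: True}


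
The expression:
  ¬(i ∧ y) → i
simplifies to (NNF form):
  i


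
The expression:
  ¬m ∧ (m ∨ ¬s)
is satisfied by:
  {s: False, m: False}


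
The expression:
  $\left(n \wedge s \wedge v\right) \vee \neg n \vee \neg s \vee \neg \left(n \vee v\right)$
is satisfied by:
  {v: True, s: False, n: False}
  {s: False, n: False, v: False}
  {n: True, v: True, s: False}
  {n: True, s: False, v: False}
  {v: True, s: True, n: False}
  {s: True, v: False, n: False}
  {n: True, s: True, v: True}


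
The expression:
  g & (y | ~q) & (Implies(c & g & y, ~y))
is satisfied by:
  {g: True, c: False, q: False, y: False}
  {y: True, g: True, c: False, q: False}
  {y: True, q: True, g: True, c: False}
  {c: True, g: True, q: False, y: False}


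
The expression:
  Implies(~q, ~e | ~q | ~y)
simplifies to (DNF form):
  True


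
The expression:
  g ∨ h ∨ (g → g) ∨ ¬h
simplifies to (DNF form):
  True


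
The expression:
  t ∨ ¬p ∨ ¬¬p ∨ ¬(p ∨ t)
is always true.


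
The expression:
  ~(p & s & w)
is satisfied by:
  {s: False, p: False, w: False}
  {w: True, s: False, p: False}
  {p: True, s: False, w: False}
  {w: True, p: True, s: False}
  {s: True, w: False, p: False}
  {w: True, s: True, p: False}
  {p: True, s: True, w: False}


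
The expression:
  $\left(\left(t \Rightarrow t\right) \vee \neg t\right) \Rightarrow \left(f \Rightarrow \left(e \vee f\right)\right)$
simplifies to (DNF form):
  $\text{True}$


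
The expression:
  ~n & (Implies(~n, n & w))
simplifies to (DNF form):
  False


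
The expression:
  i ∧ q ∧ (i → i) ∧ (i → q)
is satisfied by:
  {i: True, q: True}


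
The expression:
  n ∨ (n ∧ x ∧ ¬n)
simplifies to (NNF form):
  n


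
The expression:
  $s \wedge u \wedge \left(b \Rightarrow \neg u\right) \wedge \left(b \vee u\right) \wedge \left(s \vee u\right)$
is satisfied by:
  {u: True, s: True, b: False}


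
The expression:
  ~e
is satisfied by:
  {e: False}


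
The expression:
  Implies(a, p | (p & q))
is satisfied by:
  {p: True, a: False}
  {a: False, p: False}
  {a: True, p: True}


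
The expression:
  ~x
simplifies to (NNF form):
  ~x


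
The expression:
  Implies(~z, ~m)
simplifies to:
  z | ~m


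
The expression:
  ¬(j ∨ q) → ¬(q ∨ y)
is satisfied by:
  {q: True, j: True, y: False}
  {q: True, j: False, y: False}
  {j: True, q: False, y: False}
  {q: False, j: False, y: False}
  {y: True, q: True, j: True}
  {y: True, q: True, j: False}
  {y: True, j: True, q: False}


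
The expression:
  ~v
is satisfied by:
  {v: False}


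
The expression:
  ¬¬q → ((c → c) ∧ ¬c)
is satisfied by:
  {c: False, q: False}
  {q: True, c: False}
  {c: True, q: False}


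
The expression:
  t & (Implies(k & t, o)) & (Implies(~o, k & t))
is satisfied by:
  {t: True, o: True}


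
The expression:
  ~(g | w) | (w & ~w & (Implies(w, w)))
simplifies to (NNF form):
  ~g & ~w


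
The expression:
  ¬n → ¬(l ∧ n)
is always true.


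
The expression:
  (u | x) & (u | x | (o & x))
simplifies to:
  u | x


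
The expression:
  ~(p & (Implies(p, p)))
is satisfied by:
  {p: False}


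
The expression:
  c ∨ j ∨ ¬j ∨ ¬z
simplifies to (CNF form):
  True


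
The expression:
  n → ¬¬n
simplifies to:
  True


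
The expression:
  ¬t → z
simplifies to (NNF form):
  t ∨ z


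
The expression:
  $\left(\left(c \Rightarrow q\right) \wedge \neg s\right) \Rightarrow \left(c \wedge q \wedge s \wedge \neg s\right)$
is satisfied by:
  {c: True, s: True, q: False}
  {s: True, q: False, c: False}
  {c: True, s: True, q: True}
  {s: True, q: True, c: False}
  {c: True, q: False, s: False}


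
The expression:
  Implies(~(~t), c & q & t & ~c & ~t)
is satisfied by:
  {t: False}


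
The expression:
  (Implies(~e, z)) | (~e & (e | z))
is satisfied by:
  {z: True, e: True}
  {z: True, e: False}
  {e: True, z: False}


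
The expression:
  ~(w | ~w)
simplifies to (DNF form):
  False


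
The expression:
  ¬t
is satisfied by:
  {t: False}


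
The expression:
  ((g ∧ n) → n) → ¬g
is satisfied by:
  {g: False}


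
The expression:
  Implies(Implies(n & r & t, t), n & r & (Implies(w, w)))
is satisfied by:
  {r: True, n: True}


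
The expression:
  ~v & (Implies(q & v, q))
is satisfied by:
  {v: False}


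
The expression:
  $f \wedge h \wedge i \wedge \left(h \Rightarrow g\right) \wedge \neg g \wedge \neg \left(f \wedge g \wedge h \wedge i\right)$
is never true.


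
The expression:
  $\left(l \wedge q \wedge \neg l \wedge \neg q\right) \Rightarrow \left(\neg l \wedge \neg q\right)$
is always true.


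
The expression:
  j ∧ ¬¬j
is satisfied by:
  {j: True}


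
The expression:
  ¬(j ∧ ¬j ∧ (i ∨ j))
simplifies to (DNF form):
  True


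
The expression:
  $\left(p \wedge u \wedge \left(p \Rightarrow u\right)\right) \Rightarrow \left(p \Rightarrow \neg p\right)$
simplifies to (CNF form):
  $\neg p \vee \neg u$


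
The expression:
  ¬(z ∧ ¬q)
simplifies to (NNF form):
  q ∨ ¬z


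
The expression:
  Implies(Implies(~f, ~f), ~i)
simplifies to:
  ~i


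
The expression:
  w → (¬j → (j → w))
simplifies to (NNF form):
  True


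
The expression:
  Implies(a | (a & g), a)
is always true.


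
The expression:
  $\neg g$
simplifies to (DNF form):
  $\neg g$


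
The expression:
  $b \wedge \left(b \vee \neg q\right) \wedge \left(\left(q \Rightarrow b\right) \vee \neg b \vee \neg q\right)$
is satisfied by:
  {b: True}


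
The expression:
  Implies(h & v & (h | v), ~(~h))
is always true.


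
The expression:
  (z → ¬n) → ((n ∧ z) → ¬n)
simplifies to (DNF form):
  True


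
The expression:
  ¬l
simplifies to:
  ¬l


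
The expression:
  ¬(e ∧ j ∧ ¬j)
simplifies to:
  True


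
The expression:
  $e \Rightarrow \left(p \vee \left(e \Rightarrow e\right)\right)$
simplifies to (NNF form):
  $\text{True}$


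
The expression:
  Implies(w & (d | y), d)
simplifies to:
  d | ~w | ~y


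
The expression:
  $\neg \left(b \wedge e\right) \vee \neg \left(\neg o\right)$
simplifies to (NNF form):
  $o \vee \neg b \vee \neg e$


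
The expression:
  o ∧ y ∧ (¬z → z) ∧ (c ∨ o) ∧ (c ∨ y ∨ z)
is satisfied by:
  {z: True, o: True, y: True}


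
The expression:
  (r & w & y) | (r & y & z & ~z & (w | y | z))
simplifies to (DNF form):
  r & w & y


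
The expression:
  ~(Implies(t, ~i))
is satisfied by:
  {t: True, i: True}


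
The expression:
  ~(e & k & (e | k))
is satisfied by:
  {k: False, e: False}
  {e: True, k: False}
  {k: True, e: False}


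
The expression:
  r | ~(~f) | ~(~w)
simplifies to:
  f | r | w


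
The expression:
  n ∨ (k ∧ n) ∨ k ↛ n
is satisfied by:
  {n: True, k: True}
  {n: True, k: False}
  {k: True, n: False}


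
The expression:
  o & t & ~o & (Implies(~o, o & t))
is never true.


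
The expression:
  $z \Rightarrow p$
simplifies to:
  $p \vee \neg z$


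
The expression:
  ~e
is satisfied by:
  {e: False}


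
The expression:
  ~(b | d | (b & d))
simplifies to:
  ~b & ~d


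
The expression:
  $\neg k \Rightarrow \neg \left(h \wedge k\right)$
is always true.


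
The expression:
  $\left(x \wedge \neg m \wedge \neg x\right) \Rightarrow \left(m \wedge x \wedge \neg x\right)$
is always true.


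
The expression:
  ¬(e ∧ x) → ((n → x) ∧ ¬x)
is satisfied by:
  {e: True, x: False, n: False}
  {x: False, n: False, e: False}
  {e: True, x: True, n: False}
  {n: True, e: True, x: True}


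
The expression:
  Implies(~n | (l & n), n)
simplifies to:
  n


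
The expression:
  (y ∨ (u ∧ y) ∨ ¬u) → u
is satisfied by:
  {u: True}


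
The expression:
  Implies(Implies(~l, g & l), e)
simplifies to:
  e | ~l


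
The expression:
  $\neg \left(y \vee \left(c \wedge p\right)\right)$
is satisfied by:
  {y: False, p: False, c: False}
  {c: True, y: False, p: False}
  {p: True, y: False, c: False}


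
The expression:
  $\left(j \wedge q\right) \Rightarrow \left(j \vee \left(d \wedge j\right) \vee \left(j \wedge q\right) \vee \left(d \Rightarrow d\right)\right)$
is always true.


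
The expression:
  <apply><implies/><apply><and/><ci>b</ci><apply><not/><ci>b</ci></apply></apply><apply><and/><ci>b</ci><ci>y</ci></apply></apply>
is always true.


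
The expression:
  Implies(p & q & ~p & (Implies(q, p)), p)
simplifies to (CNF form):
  True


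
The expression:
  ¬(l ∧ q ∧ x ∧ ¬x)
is always true.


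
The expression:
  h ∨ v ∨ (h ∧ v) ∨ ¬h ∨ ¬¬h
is always true.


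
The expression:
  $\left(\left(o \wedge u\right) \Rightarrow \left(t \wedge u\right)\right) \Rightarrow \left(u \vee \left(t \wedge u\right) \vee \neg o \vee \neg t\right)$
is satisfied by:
  {u: True, o: False, t: False}
  {o: False, t: False, u: False}
  {t: True, u: True, o: False}
  {t: True, o: False, u: False}
  {u: True, o: True, t: False}
  {o: True, u: False, t: False}
  {t: True, o: True, u: True}


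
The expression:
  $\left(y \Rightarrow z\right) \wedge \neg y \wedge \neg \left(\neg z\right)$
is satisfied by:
  {z: True, y: False}


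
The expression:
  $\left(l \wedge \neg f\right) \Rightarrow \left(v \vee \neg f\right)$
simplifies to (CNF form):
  $\text{True}$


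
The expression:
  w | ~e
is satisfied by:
  {w: True, e: False}
  {e: False, w: False}
  {e: True, w: True}


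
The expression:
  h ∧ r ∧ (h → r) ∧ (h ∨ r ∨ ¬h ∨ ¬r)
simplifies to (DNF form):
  h ∧ r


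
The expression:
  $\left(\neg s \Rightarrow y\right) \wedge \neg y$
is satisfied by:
  {s: True, y: False}


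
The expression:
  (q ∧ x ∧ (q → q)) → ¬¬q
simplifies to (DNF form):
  True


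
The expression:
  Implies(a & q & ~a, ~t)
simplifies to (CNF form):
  True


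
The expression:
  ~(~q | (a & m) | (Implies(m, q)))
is never true.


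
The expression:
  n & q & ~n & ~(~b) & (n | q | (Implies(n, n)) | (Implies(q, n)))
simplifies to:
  False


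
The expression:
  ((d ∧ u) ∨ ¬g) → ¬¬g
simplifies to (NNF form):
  g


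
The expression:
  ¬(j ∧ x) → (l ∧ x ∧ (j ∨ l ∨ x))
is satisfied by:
  {l: True, j: True, x: True}
  {l: True, x: True, j: False}
  {j: True, x: True, l: False}


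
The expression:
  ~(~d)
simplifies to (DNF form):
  d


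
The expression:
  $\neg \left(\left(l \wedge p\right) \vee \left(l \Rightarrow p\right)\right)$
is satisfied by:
  {l: True, p: False}


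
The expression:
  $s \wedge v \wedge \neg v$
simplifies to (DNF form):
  $\text{False}$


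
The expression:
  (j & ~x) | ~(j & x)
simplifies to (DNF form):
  ~j | ~x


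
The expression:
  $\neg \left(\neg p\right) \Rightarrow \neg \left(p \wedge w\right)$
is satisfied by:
  {p: False, w: False}
  {w: True, p: False}
  {p: True, w: False}


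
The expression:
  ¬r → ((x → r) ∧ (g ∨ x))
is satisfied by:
  {r: True, g: True, x: False}
  {r: True, g: False, x: False}
  {r: True, x: True, g: True}
  {r: True, x: True, g: False}
  {g: True, x: False, r: False}


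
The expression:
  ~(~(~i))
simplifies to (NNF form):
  ~i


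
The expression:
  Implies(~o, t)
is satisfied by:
  {t: True, o: True}
  {t: True, o: False}
  {o: True, t: False}


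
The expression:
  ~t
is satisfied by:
  {t: False}


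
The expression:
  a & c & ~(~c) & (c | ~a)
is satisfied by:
  {a: True, c: True}


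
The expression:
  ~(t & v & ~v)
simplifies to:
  True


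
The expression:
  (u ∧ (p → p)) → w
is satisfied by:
  {w: True, u: False}
  {u: False, w: False}
  {u: True, w: True}


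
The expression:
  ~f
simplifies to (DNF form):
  ~f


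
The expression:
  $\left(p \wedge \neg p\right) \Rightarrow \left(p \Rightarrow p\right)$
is always true.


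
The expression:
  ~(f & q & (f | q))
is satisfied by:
  {q: False, f: False}
  {f: True, q: False}
  {q: True, f: False}


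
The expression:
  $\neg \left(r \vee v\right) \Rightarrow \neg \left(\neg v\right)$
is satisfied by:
  {r: True, v: True}
  {r: True, v: False}
  {v: True, r: False}


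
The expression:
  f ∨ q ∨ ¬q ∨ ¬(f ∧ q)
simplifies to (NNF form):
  True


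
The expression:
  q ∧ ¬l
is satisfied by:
  {q: True, l: False}


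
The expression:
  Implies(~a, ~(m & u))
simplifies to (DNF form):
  a | ~m | ~u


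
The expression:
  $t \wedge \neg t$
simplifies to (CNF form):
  $\text{False}$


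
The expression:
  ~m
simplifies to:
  ~m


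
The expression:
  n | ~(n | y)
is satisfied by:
  {n: True, y: False}
  {y: False, n: False}
  {y: True, n: True}


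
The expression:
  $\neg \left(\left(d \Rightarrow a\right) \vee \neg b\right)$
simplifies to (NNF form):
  $b \wedge d \wedge \neg a$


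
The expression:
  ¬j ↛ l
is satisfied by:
  {l: False, j: False}


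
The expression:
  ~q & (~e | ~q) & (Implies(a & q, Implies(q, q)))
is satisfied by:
  {q: False}


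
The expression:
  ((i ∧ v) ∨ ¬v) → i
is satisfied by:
  {i: True, v: True}
  {i: True, v: False}
  {v: True, i: False}


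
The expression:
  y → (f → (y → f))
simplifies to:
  True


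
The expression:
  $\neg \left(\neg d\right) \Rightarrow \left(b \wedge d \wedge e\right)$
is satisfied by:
  {e: True, b: True, d: False}
  {e: True, b: False, d: False}
  {b: True, e: False, d: False}
  {e: False, b: False, d: False}
  {d: True, e: True, b: True}


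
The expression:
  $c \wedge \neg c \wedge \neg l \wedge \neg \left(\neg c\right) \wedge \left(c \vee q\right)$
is never true.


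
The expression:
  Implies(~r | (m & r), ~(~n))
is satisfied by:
  {r: True, n: True, m: False}
  {n: True, m: False, r: False}
  {r: True, n: True, m: True}
  {n: True, m: True, r: False}
  {r: True, m: False, n: False}


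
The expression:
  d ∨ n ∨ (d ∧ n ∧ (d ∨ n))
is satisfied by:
  {n: True, d: True}
  {n: True, d: False}
  {d: True, n: False}


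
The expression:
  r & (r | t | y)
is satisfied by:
  {r: True}


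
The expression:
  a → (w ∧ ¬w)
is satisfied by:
  {a: False}


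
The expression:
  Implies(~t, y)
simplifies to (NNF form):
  t | y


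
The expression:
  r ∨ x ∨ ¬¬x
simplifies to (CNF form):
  r ∨ x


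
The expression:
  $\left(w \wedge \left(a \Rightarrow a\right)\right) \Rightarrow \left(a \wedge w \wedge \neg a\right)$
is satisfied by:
  {w: False}


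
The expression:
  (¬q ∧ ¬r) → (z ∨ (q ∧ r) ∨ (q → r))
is always true.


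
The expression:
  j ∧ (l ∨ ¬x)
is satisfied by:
  {j: True, l: True, x: False}
  {j: True, l: False, x: False}
  {j: True, x: True, l: True}


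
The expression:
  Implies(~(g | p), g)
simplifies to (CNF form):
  g | p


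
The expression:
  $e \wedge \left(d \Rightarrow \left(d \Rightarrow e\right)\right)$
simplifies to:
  $e$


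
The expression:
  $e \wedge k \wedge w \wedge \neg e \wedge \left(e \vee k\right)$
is never true.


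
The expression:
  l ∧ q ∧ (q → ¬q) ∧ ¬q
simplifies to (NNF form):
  False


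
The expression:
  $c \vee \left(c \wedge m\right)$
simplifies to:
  $c$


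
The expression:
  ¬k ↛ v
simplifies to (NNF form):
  v ∨ ¬k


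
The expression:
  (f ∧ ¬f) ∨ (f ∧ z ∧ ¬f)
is never true.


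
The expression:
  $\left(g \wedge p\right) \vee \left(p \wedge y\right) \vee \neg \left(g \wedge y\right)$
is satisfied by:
  {p: True, g: False, y: False}
  {g: False, y: False, p: False}
  {y: True, p: True, g: False}
  {y: True, g: False, p: False}
  {p: True, g: True, y: False}
  {g: True, p: False, y: False}
  {y: True, g: True, p: True}


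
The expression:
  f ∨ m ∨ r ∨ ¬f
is always true.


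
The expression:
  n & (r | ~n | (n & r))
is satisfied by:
  {r: True, n: True}


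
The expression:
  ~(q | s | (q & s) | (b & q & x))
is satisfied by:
  {q: False, s: False}


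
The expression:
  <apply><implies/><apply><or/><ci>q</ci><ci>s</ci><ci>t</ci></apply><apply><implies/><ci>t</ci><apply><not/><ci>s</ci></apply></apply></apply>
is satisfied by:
  {s: False, t: False}
  {t: True, s: False}
  {s: True, t: False}


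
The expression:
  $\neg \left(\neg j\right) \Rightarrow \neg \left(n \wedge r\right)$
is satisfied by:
  {n: False, r: False, j: False}
  {j: True, n: False, r: False}
  {r: True, n: False, j: False}
  {j: True, r: True, n: False}
  {n: True, j: False, r: False}
  {j: True, n: True, r: False}
  {r: True, n: True, j: False}


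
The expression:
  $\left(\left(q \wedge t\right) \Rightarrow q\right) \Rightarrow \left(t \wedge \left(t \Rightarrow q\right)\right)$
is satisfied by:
  {t: True, q: True}


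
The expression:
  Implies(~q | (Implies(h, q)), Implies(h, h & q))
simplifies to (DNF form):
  q | ~h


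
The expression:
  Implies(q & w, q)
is always true.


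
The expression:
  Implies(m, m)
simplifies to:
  True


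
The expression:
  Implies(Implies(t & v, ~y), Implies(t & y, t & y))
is always true.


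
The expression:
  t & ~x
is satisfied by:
  {t: True, x: False}


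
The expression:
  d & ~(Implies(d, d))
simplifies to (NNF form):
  False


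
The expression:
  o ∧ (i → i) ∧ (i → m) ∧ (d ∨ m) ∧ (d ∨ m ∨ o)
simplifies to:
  o ∧ (d ∨ m) ∧ (m ∨ ¬i)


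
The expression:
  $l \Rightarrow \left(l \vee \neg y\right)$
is always true.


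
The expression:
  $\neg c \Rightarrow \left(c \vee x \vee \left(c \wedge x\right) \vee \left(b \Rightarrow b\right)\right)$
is always true.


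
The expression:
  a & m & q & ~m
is never true.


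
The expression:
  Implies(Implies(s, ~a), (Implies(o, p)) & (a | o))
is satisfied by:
  {a: True, p: True, s: True, o: False}
  {a: True, p: True, s: False, o: False}
  {a: True, s: True, p: False, o: False}
  {a: True, s: False, p: False, o: False}
  {a: True, o: True, p: True, s: True}
  {a: True, o: True, p: True, s: False}
  {a: True, o: True, p: False, s: True}
  {o: True, p: True, s: True, a: False}
  {o: True, p: True, s: False, a: False}


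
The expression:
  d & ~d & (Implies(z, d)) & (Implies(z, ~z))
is never true.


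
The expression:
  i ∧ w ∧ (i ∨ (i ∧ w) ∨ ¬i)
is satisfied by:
  {i: True, w: True}


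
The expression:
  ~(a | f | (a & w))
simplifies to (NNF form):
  ~a & ~f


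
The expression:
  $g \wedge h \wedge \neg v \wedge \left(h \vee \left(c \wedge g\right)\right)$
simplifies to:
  $g \wedge h \wedge \neg v$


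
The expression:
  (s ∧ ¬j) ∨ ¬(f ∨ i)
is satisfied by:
  {s: True, f: False, i: False, j: False}
  {j: False, f: False, s: False, i: False}
  {j: True, s: True, f: False, i: False}
  {j: True, f: False, s: False, i: False}
  {i: True, s: True, j: False, f: False}
  {s: True, f: True, j: False, i: False}
  {i: True, s: True, f: True, j: False}


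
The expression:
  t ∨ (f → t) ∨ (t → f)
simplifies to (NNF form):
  True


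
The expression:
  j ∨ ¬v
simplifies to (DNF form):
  j ∨ ¬v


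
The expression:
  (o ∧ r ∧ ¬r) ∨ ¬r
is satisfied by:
  {r: False}


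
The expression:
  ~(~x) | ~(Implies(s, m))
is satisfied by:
  {x: True, s: True, m: False}
  {x: True, s: False, m: False}
  {x: True, m: True, s: True}
  {x: True, m: True, s: False}
  {s: True, m: False, x: False}


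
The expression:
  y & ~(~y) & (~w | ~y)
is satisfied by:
  {y: True, w: False}


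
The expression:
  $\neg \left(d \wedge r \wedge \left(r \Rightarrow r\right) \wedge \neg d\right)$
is always true.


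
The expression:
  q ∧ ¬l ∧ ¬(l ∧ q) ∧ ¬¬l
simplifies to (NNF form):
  False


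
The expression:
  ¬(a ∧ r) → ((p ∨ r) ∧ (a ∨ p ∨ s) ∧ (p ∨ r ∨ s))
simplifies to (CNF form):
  (p ∨ r) ∧ (a ∨ p ∨ r) ∧ (a ∨ p ∨ s) ∧ (p ∨ r ∨ s)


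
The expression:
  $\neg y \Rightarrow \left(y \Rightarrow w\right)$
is always true.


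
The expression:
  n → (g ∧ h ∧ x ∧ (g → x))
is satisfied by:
  {g: True, h: True, x: True, n: False}
  {g: True, h: True, x: False, n: False}
  {g: True, x: True, h: False, n: False}
  {g: True, x: False, h: False, n: False}
  {h: True, x: True, g: False, n: False}
  {h: True, x: False, g: False, n: False}
  {x: True, g: False, h: False, n: False}
  {x: False, g: False, h: False, n: False}
  {n: True, g: True, h: True, x: True}


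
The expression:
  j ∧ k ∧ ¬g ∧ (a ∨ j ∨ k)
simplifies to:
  j ∧ k ∧ ¬g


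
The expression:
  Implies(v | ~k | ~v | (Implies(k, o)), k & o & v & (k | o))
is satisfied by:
  {k: True, o: True, v: True}


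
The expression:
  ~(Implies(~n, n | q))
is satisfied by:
  {n: False, q: False}


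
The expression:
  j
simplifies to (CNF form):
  j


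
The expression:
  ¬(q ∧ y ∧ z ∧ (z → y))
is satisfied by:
  {q: False, z: False, y: False}
  {y: True, q: False, z: False}
  {z: True, q: False, y: False}
  {y: True, z: True, q: False}
  {q: True, y: False, z: False}
  {y: True, q: True, z: False}
  {z: True, q: True, y: False}


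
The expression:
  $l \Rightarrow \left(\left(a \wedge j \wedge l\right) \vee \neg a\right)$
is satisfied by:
  {j: True, l: False, a: False}
  {l: False, a: False, j: False}
  {j: True, a: True, l: False}
  {a: True, l: False, j: False}
  {j: True, l: True, a: False}
  {l: True, j: False, a: False}
  {j: True, a: True, l: True}


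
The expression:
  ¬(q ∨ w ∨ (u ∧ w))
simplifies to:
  ¬q ∧ ¬w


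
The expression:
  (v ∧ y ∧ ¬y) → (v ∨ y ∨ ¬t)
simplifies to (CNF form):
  True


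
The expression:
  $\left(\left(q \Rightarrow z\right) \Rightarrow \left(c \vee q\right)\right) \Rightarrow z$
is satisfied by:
  {z: True, c: False, q: False}
  {z: True, q: True, c: False}
  {z: True, c: True, q: False}
  {z: True, q: True, c: True}
  {q: False, c: False, z: False}


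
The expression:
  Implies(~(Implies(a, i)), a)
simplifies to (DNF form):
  True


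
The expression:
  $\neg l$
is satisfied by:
  {l: False}


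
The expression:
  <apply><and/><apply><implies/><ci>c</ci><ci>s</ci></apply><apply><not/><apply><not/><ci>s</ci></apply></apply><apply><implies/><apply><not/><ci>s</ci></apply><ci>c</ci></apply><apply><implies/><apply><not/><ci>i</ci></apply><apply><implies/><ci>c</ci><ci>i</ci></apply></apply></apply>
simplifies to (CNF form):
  <apply><and/><ci>s</ci><apply><or/><ci>i</ci><apply><not/><ci>c</ci></apply></apply></apply>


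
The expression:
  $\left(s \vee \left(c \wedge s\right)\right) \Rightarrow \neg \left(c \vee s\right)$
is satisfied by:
  {s: False}


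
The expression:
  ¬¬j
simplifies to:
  j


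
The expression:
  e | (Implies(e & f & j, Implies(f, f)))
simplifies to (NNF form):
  True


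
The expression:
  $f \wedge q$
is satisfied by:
  {f: True, q: True}


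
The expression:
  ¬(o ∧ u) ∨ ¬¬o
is always true.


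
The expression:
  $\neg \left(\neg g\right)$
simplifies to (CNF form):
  $g$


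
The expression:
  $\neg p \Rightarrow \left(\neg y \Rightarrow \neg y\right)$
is always true.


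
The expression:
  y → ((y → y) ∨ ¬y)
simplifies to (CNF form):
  True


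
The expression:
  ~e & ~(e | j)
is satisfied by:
  {e: False, j: False}


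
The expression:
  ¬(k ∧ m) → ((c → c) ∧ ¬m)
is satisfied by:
  {k: True, m: False}
  {m: False, k: False}
  {m: True, k: True}


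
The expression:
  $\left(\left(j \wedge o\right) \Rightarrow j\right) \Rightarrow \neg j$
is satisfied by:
  {j: False}


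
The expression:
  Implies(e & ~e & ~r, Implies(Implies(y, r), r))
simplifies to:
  True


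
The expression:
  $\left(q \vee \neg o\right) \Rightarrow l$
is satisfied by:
  {o: True, l: True, q: False}
  {l: True, q: False, o: False}
  {o: True, l: True, q: True}
  {l: True, q: True, o: False}
  {o: True, q: False, l: False}


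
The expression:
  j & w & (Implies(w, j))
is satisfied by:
  {j: True, w: True}


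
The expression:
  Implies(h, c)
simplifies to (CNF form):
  c | ~h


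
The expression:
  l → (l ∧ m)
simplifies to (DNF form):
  m ∨ ¬l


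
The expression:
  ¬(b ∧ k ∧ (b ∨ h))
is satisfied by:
  {k: False, b: False}
  {b: True, k: False}
  {k: True, b: False}


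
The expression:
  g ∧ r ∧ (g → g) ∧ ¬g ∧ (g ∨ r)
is never true.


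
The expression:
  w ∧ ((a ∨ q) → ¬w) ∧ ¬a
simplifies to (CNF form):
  w ∧ ¬a ∧ ¬q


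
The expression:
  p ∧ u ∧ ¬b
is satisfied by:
  {p: True, u: True, b: False}


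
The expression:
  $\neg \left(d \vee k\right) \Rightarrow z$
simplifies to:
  $d \vee k \vee z$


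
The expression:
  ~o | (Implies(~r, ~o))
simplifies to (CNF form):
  r | ~o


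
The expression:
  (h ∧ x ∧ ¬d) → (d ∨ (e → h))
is always true.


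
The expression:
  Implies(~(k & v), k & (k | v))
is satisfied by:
  {k: True}


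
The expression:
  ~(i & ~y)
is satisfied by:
  {y: True, i: False}
  {i: False, y: False}
  {i: True, y: True}


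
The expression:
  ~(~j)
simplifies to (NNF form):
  j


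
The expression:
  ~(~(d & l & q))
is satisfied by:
  {d: True, q: True, l: True}


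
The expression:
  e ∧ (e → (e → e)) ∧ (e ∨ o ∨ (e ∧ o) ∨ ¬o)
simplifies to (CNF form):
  e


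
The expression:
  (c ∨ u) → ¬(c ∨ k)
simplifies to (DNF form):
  (¬c ∧ ¬k) ∨ (¬c ∧ ¬u)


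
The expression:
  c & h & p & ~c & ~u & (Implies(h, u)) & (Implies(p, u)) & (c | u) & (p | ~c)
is never true.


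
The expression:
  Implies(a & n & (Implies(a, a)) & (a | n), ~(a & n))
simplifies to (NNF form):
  ~a | ~n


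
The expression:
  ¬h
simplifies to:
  ¬h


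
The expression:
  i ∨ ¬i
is always true.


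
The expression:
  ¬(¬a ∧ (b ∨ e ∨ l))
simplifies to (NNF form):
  a ∨ (¬b ∧ ¬e ∧ ¬l)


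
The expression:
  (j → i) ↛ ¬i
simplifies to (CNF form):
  i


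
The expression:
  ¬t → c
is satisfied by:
  {t: True, c: True}
  {t: True, c: False}
  {c: True, t: False}


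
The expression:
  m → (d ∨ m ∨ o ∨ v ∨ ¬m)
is always true.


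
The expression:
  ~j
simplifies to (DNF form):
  ~j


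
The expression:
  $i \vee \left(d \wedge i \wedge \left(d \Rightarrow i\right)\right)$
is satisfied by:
  {i: True}


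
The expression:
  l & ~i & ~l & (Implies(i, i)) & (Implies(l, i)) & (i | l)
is never true.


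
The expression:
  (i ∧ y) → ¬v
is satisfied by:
  {v: False, y: False, i: False}
  {i: True, v: False, y: False}
  {y: True, v: False, i: False}
  {i: True, y: True, v: False}
  {v: True, i: False, y: False}
  {i: True, v: True, y: False}
  {y: True, v: True, i: False}


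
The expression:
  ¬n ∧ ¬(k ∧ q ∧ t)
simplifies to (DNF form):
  (¬k ∧ ¬n) ∨ (¬n ∧ ¬q) ∨ (¬n ∧ ¬t)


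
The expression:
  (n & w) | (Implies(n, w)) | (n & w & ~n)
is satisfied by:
  {w: True, n: False}
  {n: False, w: False}
  {n: True, w: True}


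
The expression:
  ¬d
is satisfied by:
  {d: False}


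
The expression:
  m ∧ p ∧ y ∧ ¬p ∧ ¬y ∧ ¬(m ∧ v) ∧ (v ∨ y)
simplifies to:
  False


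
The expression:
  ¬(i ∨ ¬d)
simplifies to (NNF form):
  d ∧ ¬i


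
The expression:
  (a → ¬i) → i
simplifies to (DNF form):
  i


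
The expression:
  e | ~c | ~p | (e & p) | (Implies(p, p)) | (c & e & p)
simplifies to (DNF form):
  True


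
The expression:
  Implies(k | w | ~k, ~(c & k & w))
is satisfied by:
  {w: False, k: False, c: False}
  {c: True, w: False, k: False}
  {k: True, w: False, c: False}
  {c: True, k: True, w: False}
  {w: True, c: False, k: False}
  {c: True, w: True, k: False}
  {k: True, w: True, c: False}


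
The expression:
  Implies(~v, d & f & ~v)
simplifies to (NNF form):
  v | (d & f)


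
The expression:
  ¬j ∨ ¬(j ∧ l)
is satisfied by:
  {l: False, j: False}
  {j: True, l: False}
  {l: True, j: False}


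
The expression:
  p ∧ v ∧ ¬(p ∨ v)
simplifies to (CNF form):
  False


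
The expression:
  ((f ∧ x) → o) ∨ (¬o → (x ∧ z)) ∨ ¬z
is always true.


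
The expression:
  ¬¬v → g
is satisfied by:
  {g: True, v: False}
  {v: False, g: False}
  {v: True, g: True}


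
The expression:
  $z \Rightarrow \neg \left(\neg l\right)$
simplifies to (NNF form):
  $l \vee \neg z$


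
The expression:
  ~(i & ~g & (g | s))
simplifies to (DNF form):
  g | ~i | ~s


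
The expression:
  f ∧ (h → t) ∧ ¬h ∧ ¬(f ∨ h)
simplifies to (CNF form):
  False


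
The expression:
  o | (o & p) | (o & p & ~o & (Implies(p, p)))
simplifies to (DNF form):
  o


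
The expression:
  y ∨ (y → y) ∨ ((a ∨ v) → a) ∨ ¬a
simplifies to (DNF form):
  True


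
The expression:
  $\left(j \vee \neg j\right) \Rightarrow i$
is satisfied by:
  {i: True}


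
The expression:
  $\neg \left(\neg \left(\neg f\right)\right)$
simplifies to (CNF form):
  $\neg f$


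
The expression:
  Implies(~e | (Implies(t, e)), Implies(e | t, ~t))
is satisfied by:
  {t: False}


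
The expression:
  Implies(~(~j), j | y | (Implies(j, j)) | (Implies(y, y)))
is always true.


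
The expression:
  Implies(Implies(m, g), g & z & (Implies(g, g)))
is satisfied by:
  {m: True, z: True, g: False}
  {m: True, z: False, g: False}
  {g: True, m: True, z: True}
  {g: True, z: True, m: False}


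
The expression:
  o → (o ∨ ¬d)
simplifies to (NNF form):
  True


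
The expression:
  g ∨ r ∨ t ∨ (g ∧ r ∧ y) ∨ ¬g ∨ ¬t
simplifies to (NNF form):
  True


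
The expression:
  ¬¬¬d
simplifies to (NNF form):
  ¬d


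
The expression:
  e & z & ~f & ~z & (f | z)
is never true.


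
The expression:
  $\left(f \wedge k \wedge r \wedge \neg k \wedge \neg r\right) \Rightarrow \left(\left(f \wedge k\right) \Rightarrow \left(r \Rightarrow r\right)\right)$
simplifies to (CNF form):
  $\text{True}$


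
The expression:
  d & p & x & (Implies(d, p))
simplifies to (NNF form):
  d & p & x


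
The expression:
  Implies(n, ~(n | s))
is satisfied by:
  {n: False}


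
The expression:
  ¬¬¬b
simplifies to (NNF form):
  ¬b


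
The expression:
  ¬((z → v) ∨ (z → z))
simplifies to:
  False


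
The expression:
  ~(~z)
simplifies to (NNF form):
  z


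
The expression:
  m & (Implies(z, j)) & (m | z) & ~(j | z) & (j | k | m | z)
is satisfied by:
  {m: True, j: False, z: False}


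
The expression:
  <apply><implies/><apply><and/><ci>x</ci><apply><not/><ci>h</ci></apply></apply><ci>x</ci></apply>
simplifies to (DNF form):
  <true/>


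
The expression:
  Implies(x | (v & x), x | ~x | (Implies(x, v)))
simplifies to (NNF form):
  True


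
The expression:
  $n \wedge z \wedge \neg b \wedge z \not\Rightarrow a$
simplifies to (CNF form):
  $n \wedge z \wedge \neg a \wedge \neg b$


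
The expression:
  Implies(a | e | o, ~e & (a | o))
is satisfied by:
  {e: False}


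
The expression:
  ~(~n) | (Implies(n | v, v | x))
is always true.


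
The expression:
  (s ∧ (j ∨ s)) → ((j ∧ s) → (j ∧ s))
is always true.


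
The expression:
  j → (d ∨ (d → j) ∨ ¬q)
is always true.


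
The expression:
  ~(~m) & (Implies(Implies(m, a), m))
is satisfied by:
  {m: True}


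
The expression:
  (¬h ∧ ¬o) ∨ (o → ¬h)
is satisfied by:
  {h: False, o: False}
  {o: True, h: False}
  {h: True, o: False}


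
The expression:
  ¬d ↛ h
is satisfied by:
  {h: True, d: False}
  {d: False, h: False}
  {d: True, h: True}


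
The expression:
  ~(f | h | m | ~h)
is never true.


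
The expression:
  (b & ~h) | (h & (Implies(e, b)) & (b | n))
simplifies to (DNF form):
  b | (h & n & ~e)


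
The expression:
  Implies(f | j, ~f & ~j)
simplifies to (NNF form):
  ~f & ~j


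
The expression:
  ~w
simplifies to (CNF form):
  ~w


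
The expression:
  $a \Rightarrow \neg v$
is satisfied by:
  {v: False, a: False}
  {a: True, v: False}
  {v: True, a: False}


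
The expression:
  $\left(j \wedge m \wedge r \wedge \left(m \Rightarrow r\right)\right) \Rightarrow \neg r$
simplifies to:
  $\neg j \vee \neg m \vee \neg r$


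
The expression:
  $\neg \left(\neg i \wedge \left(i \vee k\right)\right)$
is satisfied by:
  {i: True, k: False}
  {k: False, i: False}
  {k: True, i: True}


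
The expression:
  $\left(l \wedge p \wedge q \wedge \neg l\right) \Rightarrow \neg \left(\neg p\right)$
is always true.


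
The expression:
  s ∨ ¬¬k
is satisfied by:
  {k: True, s: True}
  {k: True, s: False}
  {s: True, k: False}


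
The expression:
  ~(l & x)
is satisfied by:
  {l: False, x: False}
  {x: True, l: False}
  {l: True, x: False}


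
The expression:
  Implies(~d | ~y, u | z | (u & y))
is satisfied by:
  {d: True, z: True, u: True, y: True}
  {d: True, z: True, u: True, y: False}
  {z: True, u: True, y: True, d: False}
  {z: True, u: True, y: False, d: False}
  {d: True, z: True, y: True, u: False}
  {d: True, z: True, y: False, u: False}
  {z: True, y: True, u: False, d: False}
  {z: True, y: False, u: False, d: False}
  {d: True, u: True, y: True, z: False}
  {d: True, u: True, y: False, z: False}
  {u: True, y: True, z: False, d: False}
  {u: True, z: False, y: False, d: False}
  {d: True, y: True, z: False, u: False}


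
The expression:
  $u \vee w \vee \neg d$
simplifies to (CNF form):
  $u \vee w \vee \neg d$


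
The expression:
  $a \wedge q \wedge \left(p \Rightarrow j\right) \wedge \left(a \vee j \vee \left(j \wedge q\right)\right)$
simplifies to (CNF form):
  $a \wedge q \wedge \left(j \vee \neg p\right)$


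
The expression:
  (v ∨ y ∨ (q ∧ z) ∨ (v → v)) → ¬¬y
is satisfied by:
  {y: True}


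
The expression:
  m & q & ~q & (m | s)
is never true.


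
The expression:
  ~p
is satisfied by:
  {p: False}


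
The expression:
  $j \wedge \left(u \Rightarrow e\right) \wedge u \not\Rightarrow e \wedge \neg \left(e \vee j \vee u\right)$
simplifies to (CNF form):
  $\text{False}$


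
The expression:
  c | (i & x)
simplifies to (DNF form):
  c | (i & x)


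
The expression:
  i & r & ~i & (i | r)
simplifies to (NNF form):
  False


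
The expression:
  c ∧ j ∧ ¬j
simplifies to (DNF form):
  False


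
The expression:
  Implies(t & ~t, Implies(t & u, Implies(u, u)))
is always true.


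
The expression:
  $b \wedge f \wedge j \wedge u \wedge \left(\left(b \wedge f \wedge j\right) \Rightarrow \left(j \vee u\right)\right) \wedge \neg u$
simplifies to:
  $\text{False}$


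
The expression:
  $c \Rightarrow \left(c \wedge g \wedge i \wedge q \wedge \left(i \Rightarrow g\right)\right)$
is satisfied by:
  {q: True, i: True, g: True, c: False}
  {q: True, i: True, g: False, c: False}
  {q: True, g: True, i: False, c: False}
  {q: True, g: False, i: False, c: False}
  {i: True, g: True, q: False, c: False}
  {i: True, q: False, g: False, c: False}
  {i: False, g: True, q: False, c: False}
  {i: False, q: False, g: False, c: False}
  {q: True, c: True, i: True, g: True}


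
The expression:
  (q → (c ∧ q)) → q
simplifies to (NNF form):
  q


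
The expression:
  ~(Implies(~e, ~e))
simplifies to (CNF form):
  False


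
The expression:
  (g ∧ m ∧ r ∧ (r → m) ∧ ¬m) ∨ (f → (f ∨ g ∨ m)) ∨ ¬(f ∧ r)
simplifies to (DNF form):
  True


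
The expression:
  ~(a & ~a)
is always true.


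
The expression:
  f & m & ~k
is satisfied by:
  {m: True, f: True, k: False}


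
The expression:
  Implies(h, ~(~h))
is always true.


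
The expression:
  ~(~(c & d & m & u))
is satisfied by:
  {c: True, m: True, u: True, d: True}
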